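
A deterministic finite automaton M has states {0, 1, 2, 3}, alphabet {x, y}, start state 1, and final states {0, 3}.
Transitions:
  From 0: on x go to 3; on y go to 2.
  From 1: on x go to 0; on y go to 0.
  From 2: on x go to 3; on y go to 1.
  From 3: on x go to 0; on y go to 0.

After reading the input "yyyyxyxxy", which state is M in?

1 --y--> 0
0 --y--> 2
2 --y--> 1
1 --y--> 0
0 --x--> 3
3 --y--> 0
0 --x--> 3
3 --x--> 0
0 --y--> 2

2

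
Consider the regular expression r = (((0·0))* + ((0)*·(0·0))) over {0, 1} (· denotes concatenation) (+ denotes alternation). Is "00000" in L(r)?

yes

The right alternative ((0)*·(0·0)) matches 00000.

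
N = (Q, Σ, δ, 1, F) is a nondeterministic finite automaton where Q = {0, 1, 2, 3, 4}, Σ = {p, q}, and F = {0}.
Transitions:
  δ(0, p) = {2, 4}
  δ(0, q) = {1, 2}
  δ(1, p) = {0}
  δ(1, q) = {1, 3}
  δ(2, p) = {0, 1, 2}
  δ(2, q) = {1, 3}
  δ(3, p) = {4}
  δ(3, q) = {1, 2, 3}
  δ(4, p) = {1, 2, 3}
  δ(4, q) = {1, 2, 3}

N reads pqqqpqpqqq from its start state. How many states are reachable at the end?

Start: {1}
read p: {0}
read q: {1, 2}
read q: {1, 3}
read q: {1, 2, 3}
read p: {0, 1, 2, 4}
read q: {1, 2, 3}
read p: {0, 1, 2, 4}
read q: {1, 2, 3}
read q: {1, 2, 3}
read q: {1, 2, 3}
Final reachable set {1, 2, 3} has 3 states.

3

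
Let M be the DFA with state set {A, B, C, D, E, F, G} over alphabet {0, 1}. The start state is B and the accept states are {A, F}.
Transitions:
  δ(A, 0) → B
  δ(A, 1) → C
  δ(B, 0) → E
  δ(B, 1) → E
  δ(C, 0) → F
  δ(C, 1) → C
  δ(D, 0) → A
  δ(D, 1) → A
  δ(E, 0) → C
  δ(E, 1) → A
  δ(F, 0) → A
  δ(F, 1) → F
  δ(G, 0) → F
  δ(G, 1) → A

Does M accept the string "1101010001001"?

B --1--> E
E --1--> A
A --0--> B
B --1--> E
E --0--> C
C --1--> C
C --0--> F
F --0--> A
A --0--> B
B --1--> E
E --0--> C
C --0--> F
F --1--> F
End in state F, which is an accepting state.

accepted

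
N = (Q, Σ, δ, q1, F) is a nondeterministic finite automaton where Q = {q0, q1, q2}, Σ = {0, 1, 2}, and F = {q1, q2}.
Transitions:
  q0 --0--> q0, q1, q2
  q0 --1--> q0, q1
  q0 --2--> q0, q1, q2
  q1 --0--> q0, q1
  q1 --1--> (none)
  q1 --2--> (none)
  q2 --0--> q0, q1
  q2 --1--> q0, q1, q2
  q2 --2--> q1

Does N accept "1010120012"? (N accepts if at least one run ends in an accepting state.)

rejected

Start: {q1}
read 1: {}
The reachable set is empty and stays empty for the remaining 9 symbols.
Reachable ∩ accepting = {} — empty.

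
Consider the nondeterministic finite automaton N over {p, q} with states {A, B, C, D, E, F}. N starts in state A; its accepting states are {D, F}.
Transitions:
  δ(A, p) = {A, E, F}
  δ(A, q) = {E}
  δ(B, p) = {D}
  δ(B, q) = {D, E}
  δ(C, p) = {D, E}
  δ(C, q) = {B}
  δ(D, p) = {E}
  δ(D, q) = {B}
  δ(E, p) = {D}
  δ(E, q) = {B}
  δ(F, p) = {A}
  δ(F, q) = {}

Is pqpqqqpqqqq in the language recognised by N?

Start: {A}
read p: {A, E, F}
read q: {B, E}
read p: {D}
read q: {B}
read q: {D, E}
read q: {B}
read p: {D}
read q: {B}
read q: {D, E}
read q: {B}
read q: {D, E}
Reachable ∩ accepting = {D} — nonempty.

accepted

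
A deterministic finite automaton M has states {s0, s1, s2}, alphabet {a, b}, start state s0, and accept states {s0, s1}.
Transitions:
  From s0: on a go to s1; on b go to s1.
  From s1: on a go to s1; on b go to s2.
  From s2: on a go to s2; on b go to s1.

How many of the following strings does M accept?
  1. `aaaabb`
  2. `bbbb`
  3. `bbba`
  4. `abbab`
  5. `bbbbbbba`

`aaaabb`: accepted
`bbbb`: rejected
`bbba`: accepted
`abbab`: rejected
`bbbbbbba`: accepted

3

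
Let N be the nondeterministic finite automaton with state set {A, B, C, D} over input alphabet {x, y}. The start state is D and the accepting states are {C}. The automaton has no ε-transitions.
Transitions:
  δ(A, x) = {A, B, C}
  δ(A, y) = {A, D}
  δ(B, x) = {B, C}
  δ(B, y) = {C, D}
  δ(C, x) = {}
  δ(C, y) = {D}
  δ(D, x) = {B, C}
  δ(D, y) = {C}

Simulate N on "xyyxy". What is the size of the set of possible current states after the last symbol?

Start: {D}
read x: {B, C}
read y: {C, D}
read y: {C, D}
read x: {B, C}
read y: {C, D}
Final reachable set {C, D} has 2 states.

2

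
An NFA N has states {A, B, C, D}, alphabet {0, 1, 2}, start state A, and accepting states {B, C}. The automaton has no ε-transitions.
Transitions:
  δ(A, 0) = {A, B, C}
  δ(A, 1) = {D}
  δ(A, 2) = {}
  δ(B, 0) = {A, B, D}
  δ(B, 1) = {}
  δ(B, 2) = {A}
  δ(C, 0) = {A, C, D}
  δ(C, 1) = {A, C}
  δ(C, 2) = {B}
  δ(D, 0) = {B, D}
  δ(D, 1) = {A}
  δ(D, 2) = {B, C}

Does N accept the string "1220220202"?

accepted

Start: {A}
read 1: {D}
read 2: {B, C}
read 2: {A, B}
read 0: {A, B, C, D}
read 2: {A, B, C}
read 2: {A, B}
read 0: {A, B, C, D}
read 2: {A, B, C}
read 0: {A, B, C, D}
read 2: {A, B, C}
Reachable ∩ accepting = {B, C} — nonempty.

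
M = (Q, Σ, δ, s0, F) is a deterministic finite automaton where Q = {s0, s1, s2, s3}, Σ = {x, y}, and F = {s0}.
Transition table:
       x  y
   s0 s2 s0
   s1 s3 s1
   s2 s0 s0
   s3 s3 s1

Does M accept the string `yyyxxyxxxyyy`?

s0 --y--> s0
s0 --y--> s0
s0 --y--> s0
s0 --x--> s2
s2 --x--> s0
s0 --y--> s0
s0 --x--> s2
s2 --x--> s0
s0 --x--> s2
s2 --y--> s0
s0 --y--> s0
s0 --y--> s0
End in state s0, which is an accepting state.

accepted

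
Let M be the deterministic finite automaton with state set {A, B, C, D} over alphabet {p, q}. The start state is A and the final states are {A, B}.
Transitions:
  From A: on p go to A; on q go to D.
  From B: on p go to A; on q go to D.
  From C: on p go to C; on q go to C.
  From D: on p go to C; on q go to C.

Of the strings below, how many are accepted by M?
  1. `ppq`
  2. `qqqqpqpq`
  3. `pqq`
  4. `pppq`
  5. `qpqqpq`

0

`ppq`: rejected
`qqqqpqpq`: rejected
`pqq`: rejected
`pppq`: rejected
`qpqqpq`: rejected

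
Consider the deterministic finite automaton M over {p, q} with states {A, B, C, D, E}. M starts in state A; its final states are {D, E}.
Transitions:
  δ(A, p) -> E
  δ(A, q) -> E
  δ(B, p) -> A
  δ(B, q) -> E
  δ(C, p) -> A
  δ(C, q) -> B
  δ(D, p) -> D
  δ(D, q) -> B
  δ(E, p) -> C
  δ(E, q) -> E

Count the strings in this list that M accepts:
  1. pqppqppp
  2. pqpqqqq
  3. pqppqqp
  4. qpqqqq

pqppqppp: accepted
pqpqqqq: accepted
pqppqqp: rejected
qpqqqq: accepted

3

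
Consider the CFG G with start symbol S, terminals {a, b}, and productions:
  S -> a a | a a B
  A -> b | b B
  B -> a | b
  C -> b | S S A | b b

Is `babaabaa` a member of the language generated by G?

no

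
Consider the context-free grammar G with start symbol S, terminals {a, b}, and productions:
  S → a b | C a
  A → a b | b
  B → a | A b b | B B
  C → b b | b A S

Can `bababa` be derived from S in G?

yes

S ⇒ Ca ⇒ bASa ⇒ babSa ⇒ bababa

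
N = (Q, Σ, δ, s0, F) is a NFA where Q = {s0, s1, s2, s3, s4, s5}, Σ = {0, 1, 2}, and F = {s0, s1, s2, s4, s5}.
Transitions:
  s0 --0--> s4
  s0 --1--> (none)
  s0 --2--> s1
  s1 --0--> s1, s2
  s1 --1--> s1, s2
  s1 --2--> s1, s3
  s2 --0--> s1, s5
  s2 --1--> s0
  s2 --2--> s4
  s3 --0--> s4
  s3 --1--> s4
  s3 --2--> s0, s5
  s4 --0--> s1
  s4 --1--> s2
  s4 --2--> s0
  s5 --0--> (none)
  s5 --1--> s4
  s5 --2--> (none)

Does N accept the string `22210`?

Start: {s0}
read 2: {s1}
read 2: {s1, s3}
read 2: {s0, s1, s3, s5}
read 1: {s1, s2, s4}
read 0: {s1, s2, s5}
Reachable ∩ accepting = {s1, s2, s5} — nonempty.

accepted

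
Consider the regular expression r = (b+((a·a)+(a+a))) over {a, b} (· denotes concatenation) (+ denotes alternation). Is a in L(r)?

yes

The right alternative ((a·a)+(a+a)) matches a.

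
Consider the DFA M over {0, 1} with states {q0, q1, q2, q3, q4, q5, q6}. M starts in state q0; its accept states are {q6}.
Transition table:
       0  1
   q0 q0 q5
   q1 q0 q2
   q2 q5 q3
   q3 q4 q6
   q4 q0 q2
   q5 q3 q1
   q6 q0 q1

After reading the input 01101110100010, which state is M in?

q3

q0 --0--> q0
q0 --1--> q5
q5 --1--> q1
q1 --0--> q0
q0 --1--> q5
q5 --1--> q1
q1 --1--> q2
q2 --0--> q5
q5 --1--> q1
q1 --0--> q0
q0 --0--> q0
q0 --0--> q0
q0 --1--> q5
q5 --0--> q3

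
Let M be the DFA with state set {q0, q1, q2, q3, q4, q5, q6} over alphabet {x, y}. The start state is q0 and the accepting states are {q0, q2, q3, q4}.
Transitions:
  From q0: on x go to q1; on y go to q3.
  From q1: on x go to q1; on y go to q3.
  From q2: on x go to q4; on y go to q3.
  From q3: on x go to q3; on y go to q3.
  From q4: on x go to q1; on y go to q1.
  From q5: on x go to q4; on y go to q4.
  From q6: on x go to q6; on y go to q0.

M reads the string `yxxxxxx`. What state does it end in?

q3

q0 --y--> q3
q3 --x--> q3
q3 --x--> q3
q3 --x--> q3
q3 --x--> q3
q3 --x--> q3
q3 --x--> q3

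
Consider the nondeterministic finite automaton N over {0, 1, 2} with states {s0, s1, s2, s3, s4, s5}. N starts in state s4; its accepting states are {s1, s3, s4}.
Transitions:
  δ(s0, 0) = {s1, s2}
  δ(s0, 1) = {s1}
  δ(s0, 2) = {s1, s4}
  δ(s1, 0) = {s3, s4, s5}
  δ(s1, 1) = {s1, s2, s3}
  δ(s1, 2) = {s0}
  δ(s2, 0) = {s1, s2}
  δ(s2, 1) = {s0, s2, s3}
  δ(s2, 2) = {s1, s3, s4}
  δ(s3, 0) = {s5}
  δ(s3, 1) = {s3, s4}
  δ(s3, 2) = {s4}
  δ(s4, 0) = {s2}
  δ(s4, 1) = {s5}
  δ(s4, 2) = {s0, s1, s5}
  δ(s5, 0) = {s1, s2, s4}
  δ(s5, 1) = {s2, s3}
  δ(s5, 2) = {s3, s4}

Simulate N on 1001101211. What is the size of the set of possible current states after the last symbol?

6

Start: {s4}
read 1: {s5}
read 0: {s1, s2, s4}
read 0: {s1, s2, s3, s4, s5}
read 1: {s0, s1, s2, s3, s4, s5}
read 1: {s0, s1, s2, s3, s4, s5}
read 0: {s1, s2, s3, s4, s5}
read 1: {s0, s1, s2, s3, s4, s5}
read 2: {s0, s1, s3, s4, s5}
read 1: {s1, s2, s3, s4, s5}
read 1: {s0, s1, s2, s3, s4, s5}
Final reachable set {s0, s1, s2, s3, s4, s5} has 6 states.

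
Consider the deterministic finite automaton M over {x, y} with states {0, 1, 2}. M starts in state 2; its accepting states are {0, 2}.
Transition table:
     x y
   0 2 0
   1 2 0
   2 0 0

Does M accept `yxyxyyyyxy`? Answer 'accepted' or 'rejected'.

2 --y--> 0
0 --x--> 2
2 --y--> 0
0 --x--> 2
2 --y--> 0
0 --y--> 0
0 --y--> 0
0 --y--> 0
0 --x--> 2
2 --y--> 0
End in state 0, which is an accepting state.

accepted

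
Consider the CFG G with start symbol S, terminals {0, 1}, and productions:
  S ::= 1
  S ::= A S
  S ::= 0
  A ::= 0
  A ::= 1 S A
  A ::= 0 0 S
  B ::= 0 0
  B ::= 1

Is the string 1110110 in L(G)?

no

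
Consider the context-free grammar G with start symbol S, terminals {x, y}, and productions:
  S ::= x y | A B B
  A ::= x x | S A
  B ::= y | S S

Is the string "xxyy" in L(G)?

yes

S ⇒ ABB ⇒ xxBB ⇒ xxyB ⇒ xxyy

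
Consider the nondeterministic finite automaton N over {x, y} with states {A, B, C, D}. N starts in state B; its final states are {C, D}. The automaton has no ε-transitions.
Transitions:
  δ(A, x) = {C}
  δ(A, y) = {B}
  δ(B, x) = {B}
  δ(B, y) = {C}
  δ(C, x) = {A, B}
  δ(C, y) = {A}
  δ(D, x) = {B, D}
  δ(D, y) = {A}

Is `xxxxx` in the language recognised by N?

Start: {B}
read x: {B}
read x: {B}
read x: {B}
read x: {B}
read x: {B}
Reachable ∩ accepting = {} — empty.

rejected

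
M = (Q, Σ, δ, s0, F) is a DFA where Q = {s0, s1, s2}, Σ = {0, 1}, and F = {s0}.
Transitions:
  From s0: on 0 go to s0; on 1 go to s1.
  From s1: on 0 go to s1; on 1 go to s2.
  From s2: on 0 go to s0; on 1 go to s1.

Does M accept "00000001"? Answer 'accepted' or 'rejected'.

rejected

s0 --0--> s0
s0 --0--> s0
s0 --0--> s0
s0 --0--> s0
s0 --0--> s0
s0 --0--> s0
s0 --0--> s0
s0 --1--> s1
End in state s1, which is not an accepting state.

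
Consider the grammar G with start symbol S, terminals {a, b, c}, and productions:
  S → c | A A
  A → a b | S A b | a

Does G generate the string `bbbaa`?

no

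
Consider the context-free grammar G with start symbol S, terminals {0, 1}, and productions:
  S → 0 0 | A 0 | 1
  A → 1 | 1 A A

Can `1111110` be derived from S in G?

no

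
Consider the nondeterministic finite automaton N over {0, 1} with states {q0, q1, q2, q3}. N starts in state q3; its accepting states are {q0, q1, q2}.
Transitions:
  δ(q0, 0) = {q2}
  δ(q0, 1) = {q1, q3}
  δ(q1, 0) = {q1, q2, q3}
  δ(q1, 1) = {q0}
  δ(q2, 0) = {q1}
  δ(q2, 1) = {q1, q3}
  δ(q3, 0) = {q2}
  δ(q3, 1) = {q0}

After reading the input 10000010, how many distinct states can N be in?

3

Start: {q3}
read 1: {q0}
read 0: {q2}
read 0: {q1}
read 0: {q1, q2, q3}
read 0: {q1, q2, q3}
read 0: {q1, q2, q3}
read 1: {q0, q1, q3}
read 0: {q1, q2, q3}
Final reachable set {q1, q2, q3} has 3 states.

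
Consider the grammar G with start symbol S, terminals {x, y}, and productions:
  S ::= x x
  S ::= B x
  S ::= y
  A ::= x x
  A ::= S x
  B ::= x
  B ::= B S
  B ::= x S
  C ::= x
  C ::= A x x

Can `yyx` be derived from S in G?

no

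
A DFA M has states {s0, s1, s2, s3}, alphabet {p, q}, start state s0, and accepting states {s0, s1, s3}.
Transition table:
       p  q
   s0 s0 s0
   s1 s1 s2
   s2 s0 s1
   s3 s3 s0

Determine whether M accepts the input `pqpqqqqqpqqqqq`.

s0 --p--> s0
s0 --q--> s0
s0 --p--> s0
s0 --q--> s0
s0 --q--> s0
s0 --q--> s0
s0 --q--> s0
s0 --q--> s0
s0 --p--> s0
s0 --q--> s0
s0 --q--> s0
s0 --q--> s0
s0 --q--> s0
s0 --q--> s0
End in state s0, which is an accepting state.

accepted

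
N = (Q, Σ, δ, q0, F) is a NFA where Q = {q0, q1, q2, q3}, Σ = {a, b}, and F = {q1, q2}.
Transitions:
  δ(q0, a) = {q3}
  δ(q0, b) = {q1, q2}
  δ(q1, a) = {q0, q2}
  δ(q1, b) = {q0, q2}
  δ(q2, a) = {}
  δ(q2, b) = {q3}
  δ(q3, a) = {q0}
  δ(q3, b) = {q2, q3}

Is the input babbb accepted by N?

accepted

Start: {q0}
read b: {q1, q2}
read a: {q0, q2}
read b: {q1, q2, q3}
read b: {q0, q2, q3}
read b: {q1, q2, q3}
Reachable ∩ accepting = {q1, q2} — nonempty.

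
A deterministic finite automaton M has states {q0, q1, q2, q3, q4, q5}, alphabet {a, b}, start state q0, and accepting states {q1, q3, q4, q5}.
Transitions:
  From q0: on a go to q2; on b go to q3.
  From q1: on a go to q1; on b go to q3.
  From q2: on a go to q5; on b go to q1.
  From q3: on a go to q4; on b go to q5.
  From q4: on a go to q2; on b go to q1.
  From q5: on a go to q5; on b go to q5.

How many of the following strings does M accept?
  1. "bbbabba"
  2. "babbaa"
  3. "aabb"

"bbbabba": accepted
"babbaa": rejected
"aabb": accepted

2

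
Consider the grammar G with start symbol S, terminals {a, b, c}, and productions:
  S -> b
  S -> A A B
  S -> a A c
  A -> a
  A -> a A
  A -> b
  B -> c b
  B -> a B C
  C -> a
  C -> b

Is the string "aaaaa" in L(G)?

no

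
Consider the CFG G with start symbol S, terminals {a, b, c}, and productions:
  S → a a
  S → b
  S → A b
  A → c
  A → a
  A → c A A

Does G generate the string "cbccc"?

no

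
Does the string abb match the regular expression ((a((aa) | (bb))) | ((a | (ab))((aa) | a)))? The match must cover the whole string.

The left alternative (a((aa)|(bb))) matches abb.

yes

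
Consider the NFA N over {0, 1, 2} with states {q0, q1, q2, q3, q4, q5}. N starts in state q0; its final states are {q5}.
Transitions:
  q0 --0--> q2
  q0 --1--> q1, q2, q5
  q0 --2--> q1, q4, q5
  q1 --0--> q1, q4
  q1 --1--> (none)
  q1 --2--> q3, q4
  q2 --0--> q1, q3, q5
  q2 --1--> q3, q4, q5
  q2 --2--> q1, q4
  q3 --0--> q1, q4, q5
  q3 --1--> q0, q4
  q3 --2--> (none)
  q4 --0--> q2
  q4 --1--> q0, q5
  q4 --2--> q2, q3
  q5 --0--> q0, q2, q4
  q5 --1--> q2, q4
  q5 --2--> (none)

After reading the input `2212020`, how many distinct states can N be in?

6

Start: {q0}
read 2: {q1, q4, q5}
read 2: {q2, q3, q4}
read 1: {q0, q3, q4, q5}
read 2: {q1, q2, q3, q4, q5}
read 0: {q0, q1, q2, q3, q4, q5}
read 2: {q1, q2, q3, q4, q5}
read 0: {q0, q1, q2, q3, q4, q5}
Final reachable set {q0, q1, q2, q3, q4, q5} has 6 states.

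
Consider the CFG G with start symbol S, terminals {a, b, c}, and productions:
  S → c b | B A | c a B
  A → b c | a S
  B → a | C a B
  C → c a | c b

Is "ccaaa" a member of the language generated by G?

no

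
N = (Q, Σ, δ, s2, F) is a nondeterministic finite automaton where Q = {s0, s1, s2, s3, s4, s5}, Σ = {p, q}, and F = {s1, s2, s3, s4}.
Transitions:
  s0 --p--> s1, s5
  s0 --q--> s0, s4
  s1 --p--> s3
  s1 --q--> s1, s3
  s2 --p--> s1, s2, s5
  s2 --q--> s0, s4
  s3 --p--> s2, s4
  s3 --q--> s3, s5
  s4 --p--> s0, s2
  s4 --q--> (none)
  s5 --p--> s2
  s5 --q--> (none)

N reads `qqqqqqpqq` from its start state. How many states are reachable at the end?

Start: {s2}
read q: {s0, s4}
read q: {s0, s4}
read q: {s0, s4}
read q: {s0, s4}
read q: {s0, s4}
read q: {s0, s4}
read p: {s0, s1, s2, s5}
read q: {s0, s1, s3, s4}
read q: {s0, s1, s3, s4, s5}
Final reachable set {s0, s1, s3, s4, s5} has 5 states.

5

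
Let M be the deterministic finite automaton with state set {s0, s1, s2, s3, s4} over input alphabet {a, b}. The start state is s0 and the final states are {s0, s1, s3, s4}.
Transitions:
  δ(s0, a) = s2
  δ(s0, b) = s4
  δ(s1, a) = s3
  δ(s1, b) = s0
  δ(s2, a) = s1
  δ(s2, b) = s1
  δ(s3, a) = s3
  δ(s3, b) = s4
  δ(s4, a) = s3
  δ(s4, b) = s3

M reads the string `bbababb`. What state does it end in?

s0 --b--> s4
s4 --b--> s3
s3 --a--> s3
s3 --b--> s4
s4 --a--> s3
s3 --b--> s4
s4 --b--> s3

s3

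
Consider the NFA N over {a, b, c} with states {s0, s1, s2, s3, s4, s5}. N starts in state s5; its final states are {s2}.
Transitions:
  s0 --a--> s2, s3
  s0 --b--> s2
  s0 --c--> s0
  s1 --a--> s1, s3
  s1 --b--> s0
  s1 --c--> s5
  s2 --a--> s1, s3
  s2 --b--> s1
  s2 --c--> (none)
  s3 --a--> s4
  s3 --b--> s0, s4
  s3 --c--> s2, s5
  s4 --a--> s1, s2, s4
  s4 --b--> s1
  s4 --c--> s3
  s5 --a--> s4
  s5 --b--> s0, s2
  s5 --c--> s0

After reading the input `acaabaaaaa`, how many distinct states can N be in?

Start: {s5}
read a: {s4}
read c: {s3}
read a: {s4}
read a: {s1, s2, s4}
read b: {s0, s1}
read a: {s1, s2, s3}
read a: {s1, s3, s4}
read a: {s1, s2, s3, s4}
read a: {s1, s2, s3, s4}
read a: {s1, s2, s3, s4}
Final reachable set {s1, s2, s3, s4} has 4 states.

4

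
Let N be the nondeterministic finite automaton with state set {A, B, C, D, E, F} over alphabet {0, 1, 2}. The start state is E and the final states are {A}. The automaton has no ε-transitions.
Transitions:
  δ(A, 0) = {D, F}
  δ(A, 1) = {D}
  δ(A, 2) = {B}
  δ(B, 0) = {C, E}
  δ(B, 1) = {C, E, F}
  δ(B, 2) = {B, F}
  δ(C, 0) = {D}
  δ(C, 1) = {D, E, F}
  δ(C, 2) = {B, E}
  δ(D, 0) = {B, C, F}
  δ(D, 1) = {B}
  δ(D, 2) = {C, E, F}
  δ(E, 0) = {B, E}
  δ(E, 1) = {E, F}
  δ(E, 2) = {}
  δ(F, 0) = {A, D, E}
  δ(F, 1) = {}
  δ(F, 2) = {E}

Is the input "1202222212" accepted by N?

rejected

Start: {E}
read 1: {E, F}
read 2: {E}
read 0: {B, E}
read 2: {B, F}
read 2: {B, E, F}
read 2: {B, E, F}
read 2: {B, E, F}
read 2: {B, E, F}
read 1: {C, E, F}
read 2: {B, E}
Reachable ∩ accepting = {} — empty.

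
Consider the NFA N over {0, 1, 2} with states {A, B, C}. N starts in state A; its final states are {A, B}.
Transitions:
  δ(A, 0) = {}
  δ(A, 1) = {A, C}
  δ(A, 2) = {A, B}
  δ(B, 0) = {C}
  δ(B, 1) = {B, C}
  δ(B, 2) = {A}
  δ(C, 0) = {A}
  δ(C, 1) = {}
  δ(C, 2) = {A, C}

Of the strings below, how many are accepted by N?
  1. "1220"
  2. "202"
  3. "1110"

"1220": accepted
"202": accepted
"1110": accepted

3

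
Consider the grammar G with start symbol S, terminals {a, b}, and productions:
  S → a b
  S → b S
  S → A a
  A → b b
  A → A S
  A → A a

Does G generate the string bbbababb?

no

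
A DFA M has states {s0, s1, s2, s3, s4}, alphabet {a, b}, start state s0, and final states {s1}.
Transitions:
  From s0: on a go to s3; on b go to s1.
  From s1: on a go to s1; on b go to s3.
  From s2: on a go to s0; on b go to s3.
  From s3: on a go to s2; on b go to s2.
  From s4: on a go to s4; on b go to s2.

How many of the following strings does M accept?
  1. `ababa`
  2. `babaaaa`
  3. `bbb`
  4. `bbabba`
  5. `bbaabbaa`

1

`ababa`: accepted
`babaaaa`: rejected
`bbb`: rejected
`bbabba`: rejected
`bbaabbaa`: rejected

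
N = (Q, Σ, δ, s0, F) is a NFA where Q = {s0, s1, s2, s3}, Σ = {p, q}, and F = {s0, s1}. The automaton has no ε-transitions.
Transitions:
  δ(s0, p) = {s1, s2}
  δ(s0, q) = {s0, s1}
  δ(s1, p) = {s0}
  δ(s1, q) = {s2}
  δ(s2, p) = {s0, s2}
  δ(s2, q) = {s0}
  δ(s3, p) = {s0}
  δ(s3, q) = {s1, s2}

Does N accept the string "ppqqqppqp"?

Start: {s0}
read p: {s1, s2}
read p: {s0, s2}
read q: {s0, s1}
read q: {s0, s1, s2}
read q: {s0, s1, s2}
read p: {s0, s1, s2}
read p: {s0, s1, s2}
read q: {s0, s1, s2}
read p: {s0, s1, s2}
Reachable ∩ accepting = {s0, s1} — nonempty.

accepted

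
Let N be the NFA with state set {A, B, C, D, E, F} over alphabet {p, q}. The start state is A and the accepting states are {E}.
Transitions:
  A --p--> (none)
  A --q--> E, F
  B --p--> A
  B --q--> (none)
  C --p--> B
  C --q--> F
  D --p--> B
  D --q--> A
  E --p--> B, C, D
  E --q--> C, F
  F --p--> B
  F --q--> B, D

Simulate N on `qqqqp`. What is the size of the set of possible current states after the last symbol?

4

Start: {A}
read q: {E, F}
read q: {B, C, D, F}
read q: {A, B, D, F}
read q: {A, B, D, E, F}
read p: {A, B, C, D}
Final reachable set {A, B, C, D} has 4 states.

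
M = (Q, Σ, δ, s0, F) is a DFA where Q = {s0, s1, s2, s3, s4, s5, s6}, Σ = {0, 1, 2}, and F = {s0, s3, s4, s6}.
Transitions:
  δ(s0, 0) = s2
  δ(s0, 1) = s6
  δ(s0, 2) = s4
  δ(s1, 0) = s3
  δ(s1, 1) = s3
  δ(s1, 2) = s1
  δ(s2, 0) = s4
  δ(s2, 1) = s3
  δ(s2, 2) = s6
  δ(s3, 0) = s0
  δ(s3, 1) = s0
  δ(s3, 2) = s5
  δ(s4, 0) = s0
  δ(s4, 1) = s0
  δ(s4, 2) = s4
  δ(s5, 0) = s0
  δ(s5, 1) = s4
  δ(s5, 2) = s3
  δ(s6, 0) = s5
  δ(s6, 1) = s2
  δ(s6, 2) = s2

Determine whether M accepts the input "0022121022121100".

accepted

s0 --0--> s2
s2 --0--> s4
s4 --2--> s4
s4 --2--> s4
s4 --1--> s0
s0 --2--> s4
s4 --1--> s0
s0 --0--> s2
s2 --2--> s6
s6 --2--> s2
s2 --1--> s3
s3 --2--> s5
s5 --1--> s4
s4 --1--> s0
s0 --0--> s2
s2 --0--> s4
End in state s4, which is an accepting state.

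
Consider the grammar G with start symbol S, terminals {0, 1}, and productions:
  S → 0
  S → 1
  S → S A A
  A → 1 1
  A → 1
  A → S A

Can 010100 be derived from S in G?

no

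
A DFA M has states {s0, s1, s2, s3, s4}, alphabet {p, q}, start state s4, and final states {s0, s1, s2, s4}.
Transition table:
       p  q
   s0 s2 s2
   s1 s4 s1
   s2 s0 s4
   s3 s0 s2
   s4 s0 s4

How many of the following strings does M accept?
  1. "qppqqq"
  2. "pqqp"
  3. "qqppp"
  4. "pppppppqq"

"qppqqq": accepted
"pqqp": accepted
"qqppp": accepted
"pppppppqq": accepted

4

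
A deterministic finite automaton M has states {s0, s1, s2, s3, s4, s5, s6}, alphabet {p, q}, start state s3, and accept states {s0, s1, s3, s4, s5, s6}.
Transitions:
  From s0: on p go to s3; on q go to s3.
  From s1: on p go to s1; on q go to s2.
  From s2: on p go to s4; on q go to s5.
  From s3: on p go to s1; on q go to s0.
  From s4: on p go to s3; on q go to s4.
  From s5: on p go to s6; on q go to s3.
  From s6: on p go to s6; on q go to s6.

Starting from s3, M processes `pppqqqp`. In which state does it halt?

s1

s3 --p--> s1
s1 --p--> s1
s1 --p--> s1
s1 --q--> s2
s2 --q--> s5
s5 --q--> s3
s3 --p--> s1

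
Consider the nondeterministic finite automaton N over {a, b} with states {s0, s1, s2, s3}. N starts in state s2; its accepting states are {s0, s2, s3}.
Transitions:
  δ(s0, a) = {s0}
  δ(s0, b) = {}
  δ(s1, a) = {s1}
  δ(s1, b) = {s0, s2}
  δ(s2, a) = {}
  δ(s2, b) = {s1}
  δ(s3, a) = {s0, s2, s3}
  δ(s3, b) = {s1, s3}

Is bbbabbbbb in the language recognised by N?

Start: {s2}
read b: {s1}
read b: {s0, s2}
read b: {s1}
read a: {s1}
read b: {s0, s2}
read b: {s1}
read b: {s0, s2}
read b: {s1}
read b: {s0, s2}
Reachable ∩ accepting = {s0, s2} — nonempty.

accepted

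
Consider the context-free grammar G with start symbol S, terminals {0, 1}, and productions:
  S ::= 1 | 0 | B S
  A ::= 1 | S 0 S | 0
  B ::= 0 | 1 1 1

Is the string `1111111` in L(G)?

S ⇒ BS ⇒ 111S ⇒ 111BS ⇒ 111111S ⇒ 1111111

yes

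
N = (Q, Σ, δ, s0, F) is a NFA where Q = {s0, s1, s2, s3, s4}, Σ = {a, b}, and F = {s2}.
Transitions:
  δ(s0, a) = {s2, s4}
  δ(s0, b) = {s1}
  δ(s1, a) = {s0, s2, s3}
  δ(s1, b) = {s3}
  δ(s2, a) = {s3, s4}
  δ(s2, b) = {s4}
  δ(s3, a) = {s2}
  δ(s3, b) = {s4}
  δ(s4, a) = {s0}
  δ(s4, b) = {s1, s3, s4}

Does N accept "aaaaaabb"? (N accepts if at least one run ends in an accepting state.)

rejected

Start: {s0}
read a: {s2, s4}
read a: {s0, s3, s4}
read a: {s0, s2, s4}
read a: {s0, s2, s3, s4}
read a: {s0, s2, s3, s4}
read a: {s0, s2, s3, s4}
read b: {s1, s3, s4}
read b: {s1, s3, s4}
Reachable ∩ accepting = {} — empty.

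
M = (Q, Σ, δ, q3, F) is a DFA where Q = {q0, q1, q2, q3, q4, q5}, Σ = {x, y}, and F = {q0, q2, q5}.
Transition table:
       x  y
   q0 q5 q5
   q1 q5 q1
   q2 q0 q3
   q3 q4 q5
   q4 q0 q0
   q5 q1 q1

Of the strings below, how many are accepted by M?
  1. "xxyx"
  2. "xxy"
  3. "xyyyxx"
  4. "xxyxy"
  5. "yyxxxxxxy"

1

"xxyx": rejected
"xxy": accepted
"xyyyxx": rejected
"xxyxy": rejected
"yyxxxxxxy": rejected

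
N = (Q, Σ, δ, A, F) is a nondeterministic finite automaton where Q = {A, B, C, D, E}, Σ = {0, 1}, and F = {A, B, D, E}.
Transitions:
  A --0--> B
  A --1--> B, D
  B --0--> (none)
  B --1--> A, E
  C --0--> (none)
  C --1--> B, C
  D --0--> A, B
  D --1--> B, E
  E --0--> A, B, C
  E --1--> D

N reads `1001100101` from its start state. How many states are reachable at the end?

Start: {A}
read 1: {B, D}
read 0: {A, B}
read 0: {B}
read 1: {A, E}
read 1: {B, D}
read 0: {A, B}
read 0: {B}
read 1: {A, E}
read 0: {A, B, C}
read 1: {A, B, C, D, E}
Final reachable set {A, B, C, D, E} has 5 states.

5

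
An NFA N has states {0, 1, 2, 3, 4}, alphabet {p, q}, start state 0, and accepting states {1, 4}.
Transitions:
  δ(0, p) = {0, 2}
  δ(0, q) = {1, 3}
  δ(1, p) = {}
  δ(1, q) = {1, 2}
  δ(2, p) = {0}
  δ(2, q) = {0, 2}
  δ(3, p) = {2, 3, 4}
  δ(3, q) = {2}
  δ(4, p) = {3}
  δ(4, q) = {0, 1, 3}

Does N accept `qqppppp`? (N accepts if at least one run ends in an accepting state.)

rejected

Start: {0}
read q: {1, 3}
read q: {1, 2}
read p: {0}
read p: {0, 2}
read p: {0, 2}
read p: {0, 2}
read p: {0, 2}
Reachable ∩ accepting = {} — empty.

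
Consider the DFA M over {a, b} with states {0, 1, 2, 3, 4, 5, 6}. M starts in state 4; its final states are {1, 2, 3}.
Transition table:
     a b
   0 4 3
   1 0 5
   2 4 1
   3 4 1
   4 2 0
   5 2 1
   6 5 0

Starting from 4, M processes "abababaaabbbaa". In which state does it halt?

4 --a--> 2
2 --b--> 1
1 --a--> 0
0 --b--> 3
3 --a--> 4
4 --b--> 0
0 --a--> 4
4 --a--> 2
2 --a--> 4
4 --b--> 0
0 --b--> 3
3 --b--> 1
1 --a--> 0
0 --a--> 4

4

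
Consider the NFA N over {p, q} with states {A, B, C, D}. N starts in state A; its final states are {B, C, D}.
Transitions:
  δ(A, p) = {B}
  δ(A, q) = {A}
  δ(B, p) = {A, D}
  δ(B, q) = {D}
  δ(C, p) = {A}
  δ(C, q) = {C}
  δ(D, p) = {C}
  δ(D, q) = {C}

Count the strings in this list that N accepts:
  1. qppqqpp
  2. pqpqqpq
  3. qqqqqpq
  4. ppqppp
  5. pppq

4

qppqqpp: accepted
pqpqqpq: rejected
qqqqqpq: accepted
ppqppp: accepted
pppq: accepted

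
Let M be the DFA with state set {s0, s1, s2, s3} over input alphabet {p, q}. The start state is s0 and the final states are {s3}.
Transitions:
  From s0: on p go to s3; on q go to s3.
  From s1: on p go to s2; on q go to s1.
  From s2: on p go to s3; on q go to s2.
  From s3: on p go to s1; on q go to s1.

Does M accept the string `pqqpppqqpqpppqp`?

s0 --p--> s3
s3 --q--> s1
s1 --q--> s1
s1 --p--> s2
s2 --p--> s3
s3 --p--> s1
s1 --q--> s1
s1 --q--> s1
s1 --p--> s2
s2 --q--> s2
s2 --p--> s3
s3 --p--> s1
s1 --p--> s2
s2 --q--> s2
s2 --p--> s3
End in state s3, which is an accepting state.

accepted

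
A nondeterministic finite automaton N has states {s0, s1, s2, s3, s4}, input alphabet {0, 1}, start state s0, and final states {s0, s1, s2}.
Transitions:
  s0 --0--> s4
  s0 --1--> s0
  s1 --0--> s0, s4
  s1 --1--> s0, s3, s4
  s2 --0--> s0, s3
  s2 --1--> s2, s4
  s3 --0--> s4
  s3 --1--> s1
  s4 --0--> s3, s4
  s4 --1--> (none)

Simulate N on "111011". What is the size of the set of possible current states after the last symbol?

Start: {s0}
read 1: {s0}
read 1: {s0}
read 1: {s0}
read 0: {s4}
read 1: {}
The reachable set is empty and stays empty for the remaining 1 symbol.
Final reachable set {} has 0 states.

0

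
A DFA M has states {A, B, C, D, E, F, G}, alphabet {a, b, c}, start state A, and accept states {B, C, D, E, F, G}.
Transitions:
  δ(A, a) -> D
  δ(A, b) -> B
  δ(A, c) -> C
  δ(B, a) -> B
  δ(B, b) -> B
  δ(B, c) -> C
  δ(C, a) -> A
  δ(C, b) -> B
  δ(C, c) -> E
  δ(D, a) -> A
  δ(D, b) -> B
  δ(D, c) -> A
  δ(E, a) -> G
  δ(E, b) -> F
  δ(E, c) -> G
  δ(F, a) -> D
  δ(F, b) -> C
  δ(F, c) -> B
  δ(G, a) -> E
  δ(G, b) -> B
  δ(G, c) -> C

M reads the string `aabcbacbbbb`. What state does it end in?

A --a--> D
D --a--> A
A --b--> B
B --c--> C
C --b--> B
B --a--> B
B --c--> C
C --b--> B
B --b--> B
B --b--> B
B --b--> B

B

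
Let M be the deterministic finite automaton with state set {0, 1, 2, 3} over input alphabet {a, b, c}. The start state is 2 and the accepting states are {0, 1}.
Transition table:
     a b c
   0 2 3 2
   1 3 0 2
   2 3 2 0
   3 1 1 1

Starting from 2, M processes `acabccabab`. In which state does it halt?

1

2 --a--> 3
3 --c--> 1
1 --a--> 3
3 --b--> 1
1 --c--> 2
2 --c--> 0
0 --a--> 2
2 --b--> 2
2 --a--> 3
3 --b--> 1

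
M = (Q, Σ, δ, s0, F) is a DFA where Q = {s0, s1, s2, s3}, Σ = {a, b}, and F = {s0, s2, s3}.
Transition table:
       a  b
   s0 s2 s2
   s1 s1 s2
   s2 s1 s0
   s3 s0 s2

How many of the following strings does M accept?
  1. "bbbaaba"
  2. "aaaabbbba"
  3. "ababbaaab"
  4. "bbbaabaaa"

"bbbaaba": rejected
"aaaabbbba": accepted
"ababbaaab": accepted
"bbbaabaaa": rejected

2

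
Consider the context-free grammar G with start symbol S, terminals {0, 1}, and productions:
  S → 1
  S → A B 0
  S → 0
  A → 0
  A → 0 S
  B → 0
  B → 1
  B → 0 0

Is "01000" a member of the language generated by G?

S ⇒ AB0 ⇒ 0SB0 ⇒ 01B0 ⇒ 01000

yes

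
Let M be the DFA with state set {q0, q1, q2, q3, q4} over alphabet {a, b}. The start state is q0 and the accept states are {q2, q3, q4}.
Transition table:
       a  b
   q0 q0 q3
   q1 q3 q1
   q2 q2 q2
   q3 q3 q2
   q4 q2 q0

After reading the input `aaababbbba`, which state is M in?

q0 --a--> q0
q0 --a--> q0
q0 --a--> q0
q0 --b--> q3
q3 --a--> q3
q3 --b--> q2
q2 --b--> q2
q2 --b--> q2
q2 --b--> q2
q2 --a--> q2

q2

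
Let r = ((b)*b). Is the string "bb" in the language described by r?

yes

Split as b·b: (b)* matches b and b matches b.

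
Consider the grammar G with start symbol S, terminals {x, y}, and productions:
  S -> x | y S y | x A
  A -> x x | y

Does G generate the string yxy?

yes

S ⇒ ySy ⇒ yxy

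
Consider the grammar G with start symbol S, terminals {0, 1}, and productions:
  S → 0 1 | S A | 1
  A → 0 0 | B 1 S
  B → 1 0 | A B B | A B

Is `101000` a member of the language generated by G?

no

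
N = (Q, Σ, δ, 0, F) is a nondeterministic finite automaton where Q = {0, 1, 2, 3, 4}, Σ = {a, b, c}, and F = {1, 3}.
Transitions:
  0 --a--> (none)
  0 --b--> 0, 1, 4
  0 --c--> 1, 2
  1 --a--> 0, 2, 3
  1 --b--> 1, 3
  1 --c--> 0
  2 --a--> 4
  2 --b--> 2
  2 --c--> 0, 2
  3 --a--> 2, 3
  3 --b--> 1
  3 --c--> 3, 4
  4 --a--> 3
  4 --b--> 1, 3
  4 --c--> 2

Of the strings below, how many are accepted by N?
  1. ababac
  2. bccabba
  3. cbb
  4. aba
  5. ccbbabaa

ababac: rejected
bccabba: accepted
cbb: accepted
aba: rejected
ccbbabaa: accepted

3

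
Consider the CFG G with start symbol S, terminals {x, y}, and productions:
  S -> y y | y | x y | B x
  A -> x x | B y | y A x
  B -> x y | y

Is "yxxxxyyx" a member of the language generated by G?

no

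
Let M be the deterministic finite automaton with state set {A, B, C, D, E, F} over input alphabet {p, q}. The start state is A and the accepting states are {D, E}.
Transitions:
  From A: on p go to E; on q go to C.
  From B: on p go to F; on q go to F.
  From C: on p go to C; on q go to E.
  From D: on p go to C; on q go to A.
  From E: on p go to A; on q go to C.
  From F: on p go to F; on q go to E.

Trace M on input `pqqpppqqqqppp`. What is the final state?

A --p--> E
E --q--> C
C --q--> E
E --p--> A
A --p--> E
E --p--> A
A --q--> C
C --q--> E
E --q--> C
C --q--> E
E --p--> A
A --p--> E
E --p--> A

A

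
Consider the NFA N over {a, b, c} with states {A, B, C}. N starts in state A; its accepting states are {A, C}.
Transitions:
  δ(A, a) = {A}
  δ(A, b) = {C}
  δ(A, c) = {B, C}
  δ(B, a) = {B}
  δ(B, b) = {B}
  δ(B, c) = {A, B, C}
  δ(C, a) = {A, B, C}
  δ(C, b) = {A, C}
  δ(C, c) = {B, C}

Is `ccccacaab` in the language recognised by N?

accepted

Start: {A}
read c: {B, C}
read c: {A, B, C}
read c: {A, B, C}
read c: {A, B, C}
read a: {A, B, C}
read c: {A, B, C}
read a: {A, B, C}
read a: {A, B, C}
read b: {A, B, C}
Reachable ∩ accepting = {A, C} — nonempty.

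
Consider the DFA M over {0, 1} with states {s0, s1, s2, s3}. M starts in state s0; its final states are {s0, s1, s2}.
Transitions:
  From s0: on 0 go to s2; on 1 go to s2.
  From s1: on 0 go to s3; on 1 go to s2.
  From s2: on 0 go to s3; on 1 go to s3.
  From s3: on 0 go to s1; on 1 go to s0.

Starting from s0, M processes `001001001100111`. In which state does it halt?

s0

s0 --0--> s2
s2 --0--> s3
s3 --1--> s0
s0 --0--> s2
s2 --0--> s3
s3 --1--> s0
s0 --0--> s2
s2 --0--> s3
s3 --1--> s0
s0 --1--> s2
s2 --0--> s3
s3 --0--> s1
s1 --1--> s2
s2 --1--> s3
s3 --1--> s0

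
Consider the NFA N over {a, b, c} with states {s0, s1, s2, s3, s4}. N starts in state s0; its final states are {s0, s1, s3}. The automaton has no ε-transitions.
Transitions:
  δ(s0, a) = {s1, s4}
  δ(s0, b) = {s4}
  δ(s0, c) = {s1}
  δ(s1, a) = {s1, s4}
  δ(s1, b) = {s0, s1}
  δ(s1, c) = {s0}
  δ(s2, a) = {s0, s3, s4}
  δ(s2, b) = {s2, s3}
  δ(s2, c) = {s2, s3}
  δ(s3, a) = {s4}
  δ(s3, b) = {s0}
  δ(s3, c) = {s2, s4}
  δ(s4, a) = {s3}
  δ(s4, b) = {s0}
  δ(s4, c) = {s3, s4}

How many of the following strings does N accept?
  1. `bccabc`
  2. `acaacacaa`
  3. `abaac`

`bccabc`: accepted
`acaacacaa`: accepted
`abaac`: accepted

3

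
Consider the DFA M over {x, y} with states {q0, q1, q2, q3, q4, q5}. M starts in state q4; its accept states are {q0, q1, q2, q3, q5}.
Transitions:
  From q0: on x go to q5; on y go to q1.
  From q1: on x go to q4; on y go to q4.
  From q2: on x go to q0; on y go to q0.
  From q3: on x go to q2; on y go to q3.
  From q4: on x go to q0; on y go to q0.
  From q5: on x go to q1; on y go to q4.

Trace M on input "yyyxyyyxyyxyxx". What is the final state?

q5

q4 --y--> q0
q0 --y--> q1
q1 --y--> q4
q4 --x--> q0
q0 --y--> q1
q1 --y--> q4
q4 --y--> q0
q0 --x--> q5
q5 --y--> q4
q4 --y--> q0
q0 --x--> q5
q5 --y--> q4
q4 --x--> q0
q0 --x--> q5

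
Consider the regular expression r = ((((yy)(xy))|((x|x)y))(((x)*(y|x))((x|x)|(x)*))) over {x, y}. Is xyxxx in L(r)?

Split as xy·xxx: (((yy)(xy))|((x|x)y)) matches xy and (((x)*(y|x))((x|x)|(x)*)) matches xxx.

yes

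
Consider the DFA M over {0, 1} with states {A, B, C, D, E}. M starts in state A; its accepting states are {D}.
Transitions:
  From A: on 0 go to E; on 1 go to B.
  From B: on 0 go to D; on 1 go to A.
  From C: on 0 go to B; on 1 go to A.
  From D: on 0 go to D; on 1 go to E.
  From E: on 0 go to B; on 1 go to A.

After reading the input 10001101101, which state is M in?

E

A --1--> B
B --0--> D
D --0--> D
D --0--> D
D --1--> E
E --1--> A
A --0--> E
E --1--> A
A --1--> B
B --0--> D
D --1--> E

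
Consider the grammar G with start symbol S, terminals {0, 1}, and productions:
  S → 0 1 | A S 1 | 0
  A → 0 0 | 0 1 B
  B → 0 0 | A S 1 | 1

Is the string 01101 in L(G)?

yes

S ⇒ AS1 ⇒ 01BS1 ⇒ 011S1 ⇒ 01101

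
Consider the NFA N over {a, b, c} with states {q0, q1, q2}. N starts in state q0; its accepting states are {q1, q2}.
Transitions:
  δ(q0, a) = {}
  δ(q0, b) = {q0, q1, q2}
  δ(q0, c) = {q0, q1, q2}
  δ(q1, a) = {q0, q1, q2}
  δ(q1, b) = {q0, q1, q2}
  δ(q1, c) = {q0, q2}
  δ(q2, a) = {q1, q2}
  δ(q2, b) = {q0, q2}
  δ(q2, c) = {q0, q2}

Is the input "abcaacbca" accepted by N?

rejected

Start: {q0}
read a: {}
The reachable set is empty and stays empty for the remaining 8 symbols.
Reachable ∩ accepting = {} — empty.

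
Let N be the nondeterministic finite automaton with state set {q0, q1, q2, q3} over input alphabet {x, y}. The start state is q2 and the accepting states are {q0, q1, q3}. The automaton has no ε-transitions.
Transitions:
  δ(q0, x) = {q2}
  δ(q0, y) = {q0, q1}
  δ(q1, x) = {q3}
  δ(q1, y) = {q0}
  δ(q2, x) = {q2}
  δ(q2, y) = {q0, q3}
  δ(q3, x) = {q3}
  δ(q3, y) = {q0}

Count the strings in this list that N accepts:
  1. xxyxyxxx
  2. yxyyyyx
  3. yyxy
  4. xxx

3

xxyxyxxx: accepted
yxyyyyx: accepted
yyxy: accepted
xxx: rejected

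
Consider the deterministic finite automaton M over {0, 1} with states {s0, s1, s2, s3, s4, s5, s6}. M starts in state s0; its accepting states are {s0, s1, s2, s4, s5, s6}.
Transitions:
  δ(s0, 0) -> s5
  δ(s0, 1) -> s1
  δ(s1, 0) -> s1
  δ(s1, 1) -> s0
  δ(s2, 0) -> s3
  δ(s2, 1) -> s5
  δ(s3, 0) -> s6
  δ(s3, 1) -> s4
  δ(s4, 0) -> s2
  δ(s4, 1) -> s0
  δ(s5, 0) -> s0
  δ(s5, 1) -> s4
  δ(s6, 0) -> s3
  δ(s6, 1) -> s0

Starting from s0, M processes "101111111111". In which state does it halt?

s1

s0 --1--> s1
s1 --0--> s1
s1 --1--> s0
s0 --1--> s1
s1 --1--> s0
s0 --1--> s1
s1 --1--> s0
s0 --1--> s1
s1 --1--> s0
s0 --1--> s1
s1 --1--> s0
s0 --1--> s1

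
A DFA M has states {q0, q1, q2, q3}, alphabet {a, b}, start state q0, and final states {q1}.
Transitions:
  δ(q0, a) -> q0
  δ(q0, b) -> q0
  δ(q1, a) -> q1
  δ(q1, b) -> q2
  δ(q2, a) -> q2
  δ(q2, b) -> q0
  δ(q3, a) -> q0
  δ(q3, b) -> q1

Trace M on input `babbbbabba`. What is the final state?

q0 --b--> q0
q0 --a--> q0
q0 --b--> q0
q0 --b--> q0
q0 --b--> q0
q0 --b--> q0
q0 --a--> q0
q0 --b--> q0
q0 --b--> q0
q0 --a--> q0

q0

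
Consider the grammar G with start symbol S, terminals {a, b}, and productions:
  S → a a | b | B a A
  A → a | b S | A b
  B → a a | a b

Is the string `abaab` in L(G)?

S ⇒ BaA ⇒ abaA ⇒ abaAb ⇒ abaab

yes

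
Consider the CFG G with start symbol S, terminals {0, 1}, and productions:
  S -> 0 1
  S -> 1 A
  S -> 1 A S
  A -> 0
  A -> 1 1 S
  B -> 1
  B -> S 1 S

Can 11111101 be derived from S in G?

yes

S ⇒ 1A ⇒ 111S ⇒ 1111A ⇒ 111111S ⇒ 11111101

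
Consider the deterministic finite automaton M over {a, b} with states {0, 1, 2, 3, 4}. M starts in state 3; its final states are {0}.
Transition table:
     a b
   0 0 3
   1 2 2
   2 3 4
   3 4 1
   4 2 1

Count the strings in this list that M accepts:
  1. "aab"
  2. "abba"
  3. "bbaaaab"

"aab": rejected
"abba": rejected
"bbaaaab": rejected

0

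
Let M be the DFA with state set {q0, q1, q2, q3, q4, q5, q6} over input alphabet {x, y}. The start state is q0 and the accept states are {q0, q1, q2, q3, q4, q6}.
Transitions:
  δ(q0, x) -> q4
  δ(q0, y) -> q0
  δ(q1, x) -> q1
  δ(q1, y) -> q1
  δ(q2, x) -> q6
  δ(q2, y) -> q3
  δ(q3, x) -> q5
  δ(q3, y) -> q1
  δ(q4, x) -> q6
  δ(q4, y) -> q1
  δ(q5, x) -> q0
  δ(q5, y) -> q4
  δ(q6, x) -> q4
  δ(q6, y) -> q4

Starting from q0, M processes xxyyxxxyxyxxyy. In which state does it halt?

q1

q0 --x--> q4
q4 --x--> q6
q6 --y--> q4
q4 --y--> q1
q1 --x--> q1
q1 --x--> q1
q1 --x--> q1
q1 --y--> q1
q1 --x--> q1
q1 --y--> q1
q1 --x--> q1
q1 --x--> q1
q1 --y--> q1
q1 --y--> q1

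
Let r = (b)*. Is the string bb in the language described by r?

Split into 2 pieces b · b; each matches b.

yes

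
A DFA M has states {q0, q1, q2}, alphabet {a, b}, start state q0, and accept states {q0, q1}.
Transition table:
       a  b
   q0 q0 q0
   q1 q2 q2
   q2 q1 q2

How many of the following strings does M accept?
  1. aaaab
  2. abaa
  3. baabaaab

aaaab: accepted
abaa: accepted
baabaaab: accepted

3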